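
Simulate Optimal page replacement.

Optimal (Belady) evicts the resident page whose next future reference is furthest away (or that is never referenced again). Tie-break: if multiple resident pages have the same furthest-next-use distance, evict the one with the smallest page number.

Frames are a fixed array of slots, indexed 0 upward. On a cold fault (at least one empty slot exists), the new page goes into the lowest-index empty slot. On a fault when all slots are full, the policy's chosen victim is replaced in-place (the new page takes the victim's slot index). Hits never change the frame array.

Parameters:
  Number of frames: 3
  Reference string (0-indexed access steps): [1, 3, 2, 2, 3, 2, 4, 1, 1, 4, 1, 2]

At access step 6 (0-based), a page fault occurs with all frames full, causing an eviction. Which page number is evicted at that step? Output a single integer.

Answer: 3

Derivation:
Step 0: ref 1 -> FAULT, frames=[1,-,-]
Step 1: ref 3 -> FAULT, frames=[1,3,-]
Step 2: ref 2 -> FAULT, frames=[1,3,2]
Step 3: ref 2 -> HIT, frames=[1,3,2]
Step 4: ref 3 -> HIT, frames=[1,3,2]
Step 5: ref 2 -> HIT, frames=[1,3,2]
Step 6: ref 4 -> FAULT, evict 3, frames=[1,4,2]
At step 6: evicted page 3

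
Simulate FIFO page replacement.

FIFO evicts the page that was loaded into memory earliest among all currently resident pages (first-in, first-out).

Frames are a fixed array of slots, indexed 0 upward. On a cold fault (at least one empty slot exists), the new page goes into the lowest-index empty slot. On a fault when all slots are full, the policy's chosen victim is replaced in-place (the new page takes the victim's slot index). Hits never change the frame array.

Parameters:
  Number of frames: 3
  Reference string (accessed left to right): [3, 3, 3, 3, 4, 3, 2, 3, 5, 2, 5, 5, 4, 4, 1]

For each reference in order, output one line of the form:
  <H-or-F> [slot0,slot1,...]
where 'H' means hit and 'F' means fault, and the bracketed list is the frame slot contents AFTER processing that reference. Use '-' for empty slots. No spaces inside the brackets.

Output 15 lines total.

F [3,-,-]
H [3,-,-]
H [3,-,-]
H [3,-,-]
F [3,4,-]
H [3,4,-]
F [3,4,2]
H [3,4,2]
F [5,4,2]
H [5,4,2]
H [5,4,2]
H [5,4,2]
H [5,4,2]
H [5,4,2]
F [5,1,2]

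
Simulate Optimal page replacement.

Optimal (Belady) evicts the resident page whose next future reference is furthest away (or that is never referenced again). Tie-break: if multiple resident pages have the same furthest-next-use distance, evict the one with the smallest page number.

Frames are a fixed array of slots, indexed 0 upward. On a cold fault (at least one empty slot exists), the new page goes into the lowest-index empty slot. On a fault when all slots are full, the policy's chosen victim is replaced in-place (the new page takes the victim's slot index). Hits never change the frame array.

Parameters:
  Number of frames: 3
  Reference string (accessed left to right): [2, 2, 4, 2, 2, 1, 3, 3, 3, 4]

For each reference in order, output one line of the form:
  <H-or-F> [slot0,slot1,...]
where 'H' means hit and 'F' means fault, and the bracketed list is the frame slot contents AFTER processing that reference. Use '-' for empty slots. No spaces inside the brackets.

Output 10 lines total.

F [2,-,-]
H [2,-,-]
F [2,4,-]
H [2,4,-]
H [2,4,-]
F [2,4,1]
F [2,4,3]
H [2,4,3]
H [2,4,3]
H [2,4,3]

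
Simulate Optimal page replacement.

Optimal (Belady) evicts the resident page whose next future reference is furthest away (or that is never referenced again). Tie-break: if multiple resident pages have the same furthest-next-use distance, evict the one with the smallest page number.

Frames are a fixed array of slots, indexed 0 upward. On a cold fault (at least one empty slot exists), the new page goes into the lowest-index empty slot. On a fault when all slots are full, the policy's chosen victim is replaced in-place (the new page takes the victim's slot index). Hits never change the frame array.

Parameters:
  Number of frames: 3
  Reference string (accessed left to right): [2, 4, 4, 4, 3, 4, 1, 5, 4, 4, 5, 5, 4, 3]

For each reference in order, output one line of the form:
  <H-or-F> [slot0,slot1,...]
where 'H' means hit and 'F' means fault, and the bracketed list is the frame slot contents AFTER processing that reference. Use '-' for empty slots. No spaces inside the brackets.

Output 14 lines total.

F [2,-,-]
F [2,4,-]
H [2,4,-]
H [2,4,-]
F [2,4,3]
H [2,4,3]
F [1,4,3]
F [5,4,3]
H [5,4,3]
H [5,4,3]
H [5,4,3]
H [5,4,3]
H [5,4,3]
H [5,4,3]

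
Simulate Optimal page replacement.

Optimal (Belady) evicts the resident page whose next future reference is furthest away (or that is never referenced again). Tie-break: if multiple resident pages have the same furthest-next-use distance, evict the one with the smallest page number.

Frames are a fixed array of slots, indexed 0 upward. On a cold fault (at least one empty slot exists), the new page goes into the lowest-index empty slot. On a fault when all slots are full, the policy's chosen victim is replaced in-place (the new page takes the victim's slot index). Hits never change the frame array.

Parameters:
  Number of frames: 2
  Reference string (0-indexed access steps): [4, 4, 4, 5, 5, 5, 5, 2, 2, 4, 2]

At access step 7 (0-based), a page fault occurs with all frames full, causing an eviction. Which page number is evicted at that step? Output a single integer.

Answer: 5

Derivation:
Step 0: ref 4 -> FAULT, frames=[4,-]
Step 1: ref 4 -> HIT, frames=[4,-]
Step 2: ref 4 -> HIT, frames=[4,-]
Step 3: ref 5 -> FAULT, frames=[4,5]
Step 4: ref 5 -> HIT, frames=[4,5]
Step 5: ref 5 -> HIT, frames=[4,5]
Step 6: ref 5 -> HIT, frames=[4,5]
Step 7: ref 2 -> FAULT, evict 5, frames=[4,2]
At step 7: evicted page 5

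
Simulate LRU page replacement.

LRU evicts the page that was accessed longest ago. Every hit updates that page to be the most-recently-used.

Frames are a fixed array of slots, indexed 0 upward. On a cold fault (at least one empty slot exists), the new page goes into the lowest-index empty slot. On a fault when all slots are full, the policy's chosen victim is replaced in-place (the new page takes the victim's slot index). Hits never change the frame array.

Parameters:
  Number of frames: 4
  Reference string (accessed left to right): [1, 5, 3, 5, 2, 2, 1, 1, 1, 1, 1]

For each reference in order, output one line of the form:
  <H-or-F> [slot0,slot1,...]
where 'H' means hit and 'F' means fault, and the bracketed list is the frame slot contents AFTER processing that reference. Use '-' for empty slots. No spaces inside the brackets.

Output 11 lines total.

F [1,-,-,-]
F [1,5,-,-]
F [1,5,3,-]
H [1,5,3,-]
F [1,5,3,2]
H [1,5,3,2]
H [1,5,3,2]
H [1,5,3,2]
H [1,5,3,2]
H [1,5,3,2]
H [1,5,3,2]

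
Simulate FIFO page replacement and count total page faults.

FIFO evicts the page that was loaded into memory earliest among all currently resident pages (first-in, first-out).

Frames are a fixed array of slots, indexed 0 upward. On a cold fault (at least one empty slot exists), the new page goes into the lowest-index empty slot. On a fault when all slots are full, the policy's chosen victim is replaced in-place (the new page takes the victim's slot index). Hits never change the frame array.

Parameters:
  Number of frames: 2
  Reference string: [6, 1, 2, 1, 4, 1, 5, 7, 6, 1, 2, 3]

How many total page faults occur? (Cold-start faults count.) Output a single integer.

Step 0: ref 6 → FAULT, frames=[6,-]
Step 1: ref 1 → FAULT, frames=[6,1]
Step 2: ref 2 → FAULT (evict 6), frames=[2,1]
Step 3: ref 1 → HIT, frames=[2,1]
Step 4: ref 4 → FAULT (evict 1), frames=[2,4]
Step 5: ref 1 → FAULT (evict 2), frames=[1,4]
Step 6: ref 5 → FAULT (evict 4), frames=[1,5]
Step 7: ref 7 → FAULT (evict 1), frames=[7,5]
Step 8: ref 6 → FAULT (evict 5), frames=[7,6]
Step 9: ref 1 → FAULT (evict 7), frames=[1,6]
Step 10: ref 2 → FAULT (evict 6), frames=[1,2]
Step 11: ref 3 → FAULT (evict 1), frames=[3,2]
Total faults: 11

Answer: 11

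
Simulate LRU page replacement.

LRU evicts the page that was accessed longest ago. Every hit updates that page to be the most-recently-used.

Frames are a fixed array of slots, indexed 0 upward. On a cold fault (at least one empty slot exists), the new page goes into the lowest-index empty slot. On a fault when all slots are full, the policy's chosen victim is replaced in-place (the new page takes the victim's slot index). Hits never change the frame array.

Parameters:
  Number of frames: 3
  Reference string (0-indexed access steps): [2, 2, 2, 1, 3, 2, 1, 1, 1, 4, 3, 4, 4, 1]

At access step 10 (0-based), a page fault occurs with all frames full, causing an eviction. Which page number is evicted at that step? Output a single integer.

Step 0: ref 2 -> FAULT, frames=[2,-,-]
Step 1: ref 2 -> HIT, frames=[2,-,-]
Step 2: ref 2 -> HIT, frames=[2,-,-]
Step 3: ref 1 -> FAULT, frames=[2,1,-]
Step 4: ref 3 -> FAULT, frames=[2,1,3]
Step 5: ref 2 -> HIT, frames=[2,1,3]
Step 6: ref 1 -> HIT, frames=[2,1,3]
Step 7: ref 1 -> HIT, frames=[2,1,3]
Step 8: ref 1 -> HIT, frames=[2,1,3]
Step 9: ref 4 -> FAULT, evict 3, frames=[2,1,4]
Step 10: ref 3 -> FAULT, evict 2, frames=[3,1,4]
At step 10: evicted page 2

Answer: 2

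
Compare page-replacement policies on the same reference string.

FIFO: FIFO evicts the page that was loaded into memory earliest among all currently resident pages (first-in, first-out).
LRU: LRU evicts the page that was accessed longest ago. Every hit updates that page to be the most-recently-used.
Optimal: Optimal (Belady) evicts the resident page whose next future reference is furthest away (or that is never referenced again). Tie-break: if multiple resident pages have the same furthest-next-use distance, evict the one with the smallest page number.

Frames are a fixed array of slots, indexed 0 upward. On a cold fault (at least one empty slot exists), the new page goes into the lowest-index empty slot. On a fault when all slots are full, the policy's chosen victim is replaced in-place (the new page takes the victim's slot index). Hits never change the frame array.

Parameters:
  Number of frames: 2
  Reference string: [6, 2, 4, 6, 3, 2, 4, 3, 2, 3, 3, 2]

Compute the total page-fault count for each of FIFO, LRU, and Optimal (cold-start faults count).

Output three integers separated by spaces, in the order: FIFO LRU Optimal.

--- FIFO ---
  step 0: ref 6 -> FAULT, frames=[6,-] (faults so far: 1)
  step 1: ref 2 -> FAULT, frames=[6,2] (faults so far: 2)
  step 2: ref 4 -> FAULT, evict 6, frames=[4,2] (faults so far: 3)
  step 3: ref 6 -> FAULT, evict 2, frames=[4,6] (faults so far: 4)
  step 4: ref 3 -> FAULT, evict 4, frames=[3,6] (faults so far: 5)
  step 5: ref 2 -> FAULT, evict 6, frames=[3,2] (faults so far: 6)
  step 6: ref 4 -> FAULT, evict 3, frames=[4,2] (faults so far: 7)
  step 7: ref 3 -> FAULT, evict 2, frames=[4,3] (faults so far: 8)
  step 8: ref 2 -> FAULT, evict 4, frames=[2,3] (faults so far: 9)
  step 9: ref 3 -> HIT, frames=[2,3] (faults so far: 9)
  step 10: ref 3 -> HIT, frames=[2,3] (faults so far: 9)
  step 11: ref 2 -> HIT, frames=[2,3] (faults so far: 9)
  FIFO total faults: 9
--- LRU ---
  step 0: ref 6 -> FAULT, frames=[6,-] (faults so far: 1)
  step 1: ref 2 -> FAULT, frames=[6,2] (faults so far: 2)
  step 2: ref 4 -> FAULT, evict 6, frames=[4,2] (faults so far: 3)
  step 3: ref 6 -> FAULT, evict 2, frames=[4,6] (faults so far: 4)
  step 4: ref 3 -> FAULT, evict 4, frames=[3,6] (faults so far: 5)
  step 5: ref 2 -> FAULT, evict 6, frames=[3,2] (faults so far: 6)
  step 6: ref 4 -> FAULT, evict 3, frames=[4,2] (faults so far: 7)
  step 7: ref 3 -> FAULT, evict 2, frames=[4,3] (faults so far: 8)
  step 8: ref 2 -> FAULT, evict 4, frames=[2,3] (faults so far: 9)
  step 9: ref 3 -> HIT, frames=[2,3] (faults so far: 9)
  step 10: ref 3 -> HIT, frames=[2,3] (faults so far: 9)
  step 11: ref 2 -> HIT, frames=[2,3] (faults so far: 9)
  LRU total faults: 9
--- Optimal ---
  step 0: ref 6 -> FAULT, frames=[6,-] (faults so far: 1)
  step 1: ref 2 -> FAULT, frames=[6,2] (faults so far: 2)
  step 2: ref 4 -> FAULT, evict 2, frames=[6,4] (faults so far: 3)
  step 3: ref 6 -> HIT, frames=[6,4] (faults so far: 3)
  step 4: ref 3 -> FAULT, evict 6, frames=[3,4] (faults so far: 4)
  step 5: ref 2 -> FAULT, evict 3, frames=[2,4] (faults so far: 5)
  step 6: ref 4 -> HIT, frames=[2,4] (faults so far: 5)
  step 7: ref 3 -> FAULT, evict 4, frames=[2,3] (faults so far: 6)
  step 8: ref 2 -> HIT, frames=[2,3] (faults so far: 6)
  step 9: ref 3 -> HIT, frames=[2,3] (faults so far: 6)
  step 10: ref 3 -> HIT, frames=[2,3] (faults so far: 6)
  step 11: ref 2 -> HIT, frames=[2,3] (faults so far: 6)
  Optimal total faults: 6

Answer: 9 9 6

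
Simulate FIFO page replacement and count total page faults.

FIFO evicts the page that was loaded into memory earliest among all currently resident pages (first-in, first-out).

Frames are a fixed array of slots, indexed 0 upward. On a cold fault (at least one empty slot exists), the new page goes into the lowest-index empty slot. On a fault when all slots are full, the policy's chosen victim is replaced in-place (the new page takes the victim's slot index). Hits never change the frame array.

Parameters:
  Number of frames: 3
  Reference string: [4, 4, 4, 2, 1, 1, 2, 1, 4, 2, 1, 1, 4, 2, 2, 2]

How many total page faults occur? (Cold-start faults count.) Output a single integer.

Answer: 3

Derivation:
Step 0: ref 4 → FAULT, frames=[4,-,-]
Step 1: ref 4 → HIT, frames=[4,-,-]
Step 2: ref 4 → HIT, frames=[4,-,-]
Step 3: ref 2 → FAULT, frames=[4,2,-]
Step 4: ref 1 → FAULT, frames=[4,2,1]
Step 5: ref 1 → HIT, frames=[4,2,1]
Step 6: ref 2 → HIT, frames=[4,2,1]
Step 7: ref 1 → HIT, frames=[4,2,1]
Step 8: ref 4 → HIT, frames=[4,2,1]
Step 9: ref 2 → HIT, frames=[4,2,1]
Step 10: ref 1 → HIT, frames=[4,2,1]
Step 11: ref 1 → HIT, frames=[4,2,1]
Step 12: ref 4 → HIT, frames=[4,2,1]
Step 13: ref 2 → HIT, frames=[4,2,1]
Step 14: ref 2 → HIT, frames=[4,2,1]
Step 15: ref 2 → HIT, frames=[4,2,1]
Total faults: 3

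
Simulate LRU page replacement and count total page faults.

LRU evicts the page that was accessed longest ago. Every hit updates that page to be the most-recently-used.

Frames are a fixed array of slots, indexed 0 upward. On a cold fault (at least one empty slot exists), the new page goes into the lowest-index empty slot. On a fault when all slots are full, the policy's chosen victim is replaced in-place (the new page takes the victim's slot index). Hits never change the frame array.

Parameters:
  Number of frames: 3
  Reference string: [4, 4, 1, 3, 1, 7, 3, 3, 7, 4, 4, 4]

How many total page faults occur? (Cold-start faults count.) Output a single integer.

Answer: 5

Derivation:
Step 0: ref 4 → FAULT, frames=[4,-,-]
Step 1: ref 4 → HIT, frames=[4,-,-]
Step 2: ref 1 → FAULT, frames=[4,1,-]
Step 3: ref 3 → FAULT, frames=[4,1,3]
Step 4: ref 1 → HIT, frames=[4,1,3]
Step 5: ref 7 → FAULT (evict 4), frames=[7,1,3]
Step 6: ref 3 → HIT, frames=[7,1,3]
Step 7: ref 3 → HIT, frames=[7,1,3]
Step 8: ref 7 → HIT, frames=[7,1,3]
Step 9: ref 4 → FAULT (evict 1), frames=[7,4,3]
Step 10: ref 4 → HIT, frames=[7,4,3]
Step 11: ref 4 → HIT, frames=[7,4,3]
Total faults: 5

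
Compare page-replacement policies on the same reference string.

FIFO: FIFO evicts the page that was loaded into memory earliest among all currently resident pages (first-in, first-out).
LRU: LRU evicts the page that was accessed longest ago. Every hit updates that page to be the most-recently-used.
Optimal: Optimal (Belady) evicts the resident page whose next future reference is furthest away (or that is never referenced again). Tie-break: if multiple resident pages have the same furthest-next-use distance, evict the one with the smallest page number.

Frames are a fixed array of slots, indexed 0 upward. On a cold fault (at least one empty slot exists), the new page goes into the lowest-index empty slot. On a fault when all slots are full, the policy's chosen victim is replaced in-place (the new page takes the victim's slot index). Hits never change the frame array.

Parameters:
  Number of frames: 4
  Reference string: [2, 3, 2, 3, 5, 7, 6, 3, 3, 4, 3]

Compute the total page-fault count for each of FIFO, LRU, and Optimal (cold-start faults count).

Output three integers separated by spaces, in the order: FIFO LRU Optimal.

Answer: 7 6 6

Derivation:
--- FIFO ---
  step 0: ref 2 -> FAULT, frames=[2,-,-,-] (faults so far: 1)
  step 1: ref 3 -> FAULT, frames=[2,3,-,-] (faults so far: 2)
  step 2: ref 2 -> HIT, frames=[2,3,-,-] (faults so far: 2)
  step 3: ref 3 -> HIT, frames=[2,3,-,-] (faults so far: 2)
  step 4: ref 5 -> FAULT, frames=[2,3,5,-] (faults so far: 3)
  step 5: ref 7 -> FAULT, frames=[2,3,5,7] (faults so far: 4)
  step 6: ref 6 -> FAULT, evict 2, frames=[6,3,5,7] (faults so far: 5)
  step 7: ref 3 -> HIT, frames=[6,3,5,7] (faults so far: 5)
  step 8: ref 3 -> HIT, frames=[6,3,5,7] (faults so far: 5)
  step 9: ref 4 -> FAULT, evict 3, frames=[6,4,5,7] (faults so far: 6)
  step 10: ref 3 -> FAULT, evict 5, frames=[6,4,3,7] (faults so far: 7)
  FIFO total faults: 7
--- LRU ---
  step 0: ref 2 -> FAULT, frames=[2,-,-,-] (faults so far: 1)
  step 1: ref 3 -> FAULT, frames=[2,3,-,-] (faults so far: 2)
  step 2: ref 2 -> HIT, frames=[2,3,-,-] (faults so far: 2)
  step 3: ref 3 -> HIT, frames=[2,3,-,-] (faults so far: 2)
  step 4: ref 5 -> FAULT, frames=[2,3,5,-] (faults so far: 3)
  step 5: ref 7 -> FAULT, frames=[2,3,5,7] (faults so far: 4)
  step 6: ref 6 -> FAULT, evict 2, frames=[6,3,5,7] (faults so far: 5)
  step 7: ref 3 -> HIT, frames=[6,3,5,7] (faults so far: 5)
  step 8: ref 3 -> HIT, frames=[6,3,5,7] (faults so far: 5)
  step 9: ref 4 -> FAULT, evict 5, frames=[6,3,4,7] (faults so far: 6)
  step 10: ref 3 -> HIT, frames=[6,3,4,7] (faults so far: 6)
  LRU total faults: 6
--- Optimal ---
  step 0: ref 2 -> FAULT, frames=[2,-,-,-] (faults so far: 1)
  step 1: ref 3 -> FAULT, frames=[2,3,-,-] (faults so far: 2)
  step 2: ref 2 -> HIT, frames=[2,3,-,-] (faults so far: 2)
  step 3: ref 3 -> HIT, frames=[2,3,-,-] (faults so far: 2)
  step 4: ref 5 -> FAULT, frames=[2,3,5,-] (faults so far: 3)
  step 5: ref 7 -> FAULT, frames=[2,3,5,7] (faults so far: 4)
  step 6: ref 6 -> FAULT, evict 2, frames=[6,3,5,7] (faults so far: 5)
  step 7: ref 3 -> HIT, frames=[6,3,5,7] (faults so far: 5)
  step 8: ref 3 -> HIT, frames=[6,3,5,7] (faults so far: 5)
  step 9: ref 4 -> FAULT, evict 5, frames=[6,3,4,7] (faults so far: 6)
  step 10: ref 3 -> HIT, frames=[6,3,4,7] (faults so far: 6)
  Optimal total faults: 6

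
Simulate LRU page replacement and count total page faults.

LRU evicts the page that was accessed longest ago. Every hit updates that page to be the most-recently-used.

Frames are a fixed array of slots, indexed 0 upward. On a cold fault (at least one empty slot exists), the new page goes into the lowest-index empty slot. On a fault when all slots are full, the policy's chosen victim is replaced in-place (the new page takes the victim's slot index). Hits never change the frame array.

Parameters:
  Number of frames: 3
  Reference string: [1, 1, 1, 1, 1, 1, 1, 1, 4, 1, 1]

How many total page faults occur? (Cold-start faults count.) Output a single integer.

Answer: 2

Derivation:
Step 0: ref 1 → FAULT, frames=[1,-,-]
Step 1: ref 1 → HIT, frames=[1,-,-]
Step 2: ref 1 → HIT, frames=[1,-,-]
Step 3: ref 1 → HIT, frames=[1,-,-]
Step 4: ref 1 → HIT, frames=[1,-,-]
Step 5: ref 1 → HIT, frames=[1,-,-]
Step 6: ref 1 → HIT, frames=[1,-,-]
Step 7: ref 1 → HIT, frames=[1,-,-]
Step 8: ref 4 → FAULT, frames=[1,4,-]
Step 9: ref 1 → HIT, frames=[1,4,-]
Step 10: ref 1 → HIT, frames=[1,4,-]
Total faults: 2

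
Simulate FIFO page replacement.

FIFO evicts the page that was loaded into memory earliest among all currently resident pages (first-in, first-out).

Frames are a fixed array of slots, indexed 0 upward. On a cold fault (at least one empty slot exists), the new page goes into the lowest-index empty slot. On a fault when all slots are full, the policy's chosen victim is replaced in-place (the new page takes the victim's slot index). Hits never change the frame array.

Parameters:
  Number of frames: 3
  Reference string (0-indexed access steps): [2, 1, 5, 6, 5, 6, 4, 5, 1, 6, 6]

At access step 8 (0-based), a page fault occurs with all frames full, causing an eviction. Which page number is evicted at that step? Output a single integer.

Step 0: ref 2 -> FAULT, frames=[2,-,-]
Step 1: ref 1 -> FAULT, frames=[2,1,-]
Step 2: ref 5 -> FAULT, frames=[2,1,5]
Step 3: ref 6 -> FAULT, evict 2, frames=[6,1,5]
Step 4: ref 5 -> HIT, frames=[6,1,5]
Step 5: ref 6 -> HIT, frames=[6,1,5]
Step 6: ref 4 -> FAULT, evict 1, frames=[6,4,5]
Step 7: ref 5 -> HIT, frames=[6,4,5]
Step 8: ref 1 -> FAULT, evict 5, frames=[6,4,1]
At step 8: evicted page 5

Answer: 5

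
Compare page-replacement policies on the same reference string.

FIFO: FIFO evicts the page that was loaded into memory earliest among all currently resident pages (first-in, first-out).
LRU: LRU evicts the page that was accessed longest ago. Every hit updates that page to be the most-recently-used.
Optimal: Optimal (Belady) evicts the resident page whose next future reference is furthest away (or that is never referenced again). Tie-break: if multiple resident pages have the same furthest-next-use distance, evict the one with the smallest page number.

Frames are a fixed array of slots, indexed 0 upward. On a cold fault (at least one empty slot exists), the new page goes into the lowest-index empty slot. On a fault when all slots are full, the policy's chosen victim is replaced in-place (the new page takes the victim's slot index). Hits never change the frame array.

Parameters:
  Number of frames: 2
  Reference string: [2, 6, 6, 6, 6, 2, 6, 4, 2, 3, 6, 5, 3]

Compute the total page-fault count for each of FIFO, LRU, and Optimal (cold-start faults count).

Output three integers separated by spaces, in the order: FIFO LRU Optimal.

Answer: 8 8 6

Derivation:
--- FIFO ---
  step 0: ref 2 -> FAULT, frames=[2,-] (faults so far: 1)
  step 1: ref 6 -> FAULT, frames=[2,6] (faults so far: 2)
  step 2: ref 6 -> HIT, frames=[2,6] (faults so far: 2)
  step 3: ref 6 -> HIT, frames=[2,6] (faults so far: 2)
  step 4: ref 6 -> HIT, frames=[2,6] (faults so far: 2)
  step 5: ref 2 -> HIT, frames=[2,6] (faults so far: 2)
  step 6: ref 6 -> HIT, frames=[2,6] (faults so far: 2)
  step 7: ref 4 -> FAULT, evict 2, frames=[4,6] (faults so far: 3)
  step 8: ref 2 -> FAULT, evict 6, frames=[4,2] (faults so far: 4)
  step 9: ref 3 -> FAULT, evict 4, frames=[3,2] (faults so far: 5)
  step 10: ref 6 -> FAULT, evict 2, frames=[3,6] (faults so far: 6)
  step 11: ref 5 -> FAULT, evict 3, frames=[5,6] (faults so far: 7)
  step 12: ref 3 -> FAULT, evict 6, frames=[5,3] (faults so far: 8)
  FIFO total faults: 8
--- LRU ---
  step 0: ref 2 -> FAULT, frames=[2,-] (faults so far: 1)
  step 1: ref 6 -> FAULT, frames=[2,6] (faults so far: 2)
  step 2: ref 6 -> HIT, frames=[2,6] (faults so far: 2)
  step 3: ref 6 -> HIT, frames=[2,6] (faults so far: 2)
  step 4: ref 6 -> HIT, frames=[2,6] (faults so far: 2)
  step 5: ref 2 -> HIT, frames=[2,6] (faults so far: 2)
  step 6: ref 6 -> HIT, frames=[2,6] (faults so far: 2)
  step 7: ref 4 -> FAULT, evict 2, frames=[4,6] (faults so far: 3)
  step 8: ref 2 -> FAULT, evict 6, frames=[4,2] (faults so far: 4)
  step 9: ref 3 -> FAULT, evict 4, frames=[3,2] (faults so far: 5)
  step 10: ref 6 -> FAULT, evict 2, frames=[3,6] (faults so far: 6)
  step 11: ref 5 -> FAULT, evict 3, frames=[5,6] (faults so far: 7)
  step 12: ref 3 -> FAULT, evict 6, frames=[5,3] (faults so far: 8)
  LRU total faults: 8
--- Optimal ---
  step 0: ref 2 -> FAULT, frames=[2,-] (faults so far: 1)
  step 1: ref 6 -> FAULT, frames=[2,6] (faults so far: 2)
  step 2: ref 6 -> HIT, frames=[2,6] (faults so far: 2)
  step 3: ref 6 -> HIT, frames=[2,6] (faults so far: 2)
  step 4: ref 6 -> HIT, frames=[2,6] (faults so far: 2)
  step 5: ref 2 -> HIT, frames=[2,6] (faults so far: 2)
  step 6: ref 6 -> HIT, frames=[2,6] (faults so far: 2)
  step 7: ref 4 -> FAULT, evict 6, frames=[2,4] (faults so far: 3)
  step 8: ref 2 -> HIT, frames=[2,4] (faults so far: 3)
  step 9: ref 3 -> FAULT, evict 2, frames=[3,4] (faults so far: 4)
  step 10: ref 6 -> FAULT, evict 4, frames=[3,6] (faults so far: 5)
  step 11: ref 5 -> FAULT, evict 6, frames=[3,5] (faults so far: 6)
  step 12: ref 3 -> HIT, frames=[3,5] (faults so far: 6)
  Optimal total faults: 6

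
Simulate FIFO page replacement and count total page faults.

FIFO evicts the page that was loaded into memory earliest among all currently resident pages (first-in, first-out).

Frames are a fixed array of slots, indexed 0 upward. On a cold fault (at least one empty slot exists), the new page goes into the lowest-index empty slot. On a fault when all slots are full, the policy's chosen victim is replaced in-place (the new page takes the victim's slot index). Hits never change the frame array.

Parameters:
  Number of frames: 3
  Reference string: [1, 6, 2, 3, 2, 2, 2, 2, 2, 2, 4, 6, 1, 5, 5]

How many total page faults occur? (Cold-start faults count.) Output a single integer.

Answer: 8

Derivation:
Step 0: ref 1 → FAULT, frames=[1,-,-]
Step 1: ref 6 → FAULT, frames=[1,6,-]
Step 2: ref 2 → FAULT, frames=[1,6,2]
Step 3: ref 3 → FAULT (evict 1), frames=[3,6,2]
Step 4: ref 2 → HIT, frames=[3,6,2]
Step 5: ref 2 → HIT, frames=[3,6,2]
Step 6: ref 2 → HIT, frames=[3,6,2]
Step 7: ref 2 → HIT, frames=[3,6,2]
Step 8: ref 2 → HIT, frames=[3,6,2]
Step 9: ref 2 → HIT, frames=[3,6,2]
Step 10: ref 4 → FAULT (evict 6), frames=[3,4,2]
Step 11: ref 6 → FAULT (evict 2), frames=[3,4,6]
Step 12: ref 1 → FAULT (evict 3), frames=[1,4,6]
Step 13: ref 5 → FAULT (evict 4), frames=[1,5,6]
Step 14: ref 5 → HIT, frames=[1,5,6]
Total faults: 8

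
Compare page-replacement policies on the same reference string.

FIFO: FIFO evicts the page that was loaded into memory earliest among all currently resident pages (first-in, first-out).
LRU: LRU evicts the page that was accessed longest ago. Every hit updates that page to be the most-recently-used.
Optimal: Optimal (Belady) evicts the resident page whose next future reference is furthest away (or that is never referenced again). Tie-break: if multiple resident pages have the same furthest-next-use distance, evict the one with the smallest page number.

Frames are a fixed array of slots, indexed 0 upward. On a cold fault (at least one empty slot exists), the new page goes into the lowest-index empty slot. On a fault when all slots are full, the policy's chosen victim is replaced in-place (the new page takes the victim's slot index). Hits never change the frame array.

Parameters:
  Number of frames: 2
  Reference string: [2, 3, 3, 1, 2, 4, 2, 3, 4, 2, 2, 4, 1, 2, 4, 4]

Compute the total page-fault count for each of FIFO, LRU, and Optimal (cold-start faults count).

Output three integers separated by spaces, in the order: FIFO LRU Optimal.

--- FIFO ---
  step 0: ref 2 -> FAULT, frames=[2,-] (faults so far: 1)
  step 1: ref 3 -> FAULT, frames=[2,3] (faults so far: 2)
  step 2: ref 3 -> HIT, frames=[2,3] (faults so far: 2)
  step 3: ref 1 -> FAULT, evict 2, frames=[1,3] (faults so far: 3)
  step 4: ref 2 -> FAULT, evict 3, frames=[1,2] (faults so far: 4)
  step 5: ref 4 -> FAULT, evict 1, frames=[4,2] (faults so far: 5)
  step 6: ref 2 -> HIT, frames=[4,2] (faults so far: 5)
  step 7: ref 3 -> FAULT, evict 2, frames=[4,3] (faults so far: 6)
  step 8: ref 4 -> HIT, frames=[4,3] (faults so far: 6)
  step 9: ref 2 -> FAULT, evict 4, frames=[2,3] (faults so far: 7)
  step 10: ref 2 -> HIT, frames=[2,3] (faults so far: 7)
  step 11: ref 4 -> FAULT, evict 3, frames=[2,4] (faults so far: 8)
  step 12: ref 1 -> FAULT, evict 2, frames=[1,4] (faults so far: 9)
  step 13: ref 2 -> FAULT, evict 4, frames=[1,2] (faults so far: 10)
  step 14: ref 4 -> FAULT, evict 1, frames=[4,2] (faults so far: 11)
  step 15: ref 4 -> HIT, frames=[4,2] (faults so far: 11)
  FIFO total faults: 11
--- LRU ---
  step 0: ref 2 -> FAULT, frames=[2,-] (faults so far: 1)
  step 1: ref 3 -> FAULT, frames=[2,3] (faults so far: 2)
  step 2: ref 3 -> HIT, frames=[2,3] (faults so far: 2)
  step 3: ref 1 -> FAULT, evict 2, frames=[1,3] (faults so far: 3)
  step 4: ref 2 -> FAULT, evict 3, frames=[1,2] (faults so far: 4)
  step 5: ref 4 -> FAULT, evict 1, frames=[4,2] (faults so far: 5)
  step 6: ref 2 -> HIT, frames=[4,2] (faults so far: 5)
  step 7: ref 3 -> FAULT, evict 4, frames=[3,2] (faults so far: 6)
  step 8: ref 4 -> FAULT, evict 2, frames=[3,4] (faults so far: 7)
  step 9: ref 2 -> FAULT, evict 3, frames=[2,4] (faults so far: 8)
  step 10: ref 2 -> HIT, frames=[2,4] (faults so far: 8)
  step 11: ref 4 -> HIT, frames=[2,4] (faults so far: 8)
  step 12: ref 1 -> FAULT, evict 2, frames=[1,4] (faults so far: 9)
  step 13: ref 2 -> FAULT, evict 4, frames=[1,2] (faults so far: 10)
  step 14: ref 4 -> FAULT, evict 1, frames=[4,2] (faults so far: 11)
  step 15: ref 4 -> HIT, frames=[4,2] (faults so far: 11)
  LRU total faults: 11
--- Optimal ---
  step 0: ref 2 -> FAULT, frames=[2,-] (faults so far: 1)
  step 1: ref 3 -> FAULT, frames=[2,3] (faults so far: 2)
  step 2: ref 3 -> HIT, frames=[2,3] (faults so far: 2)
  step 3: ref 1 -> FAULT, evict 3, frames=[2,1] (faults so far: 3)
  step 4: ref 2 -> HIT, frames=[2,1] (faults so far: 3)
  step 5: ref 4 -> FAULT, evict 1, frames=[2,4] (faults so far: 4)
  step 6: ref 2 -> HIT, frames=[2,4] (faults so far: 4)
  step 7: ref 3 -> FAULT, evict 2, frames=[3,4] (faults so far: 5)
  step 8: ref 4 -> HIT, frames=[3,4] (faults so far: 5)
  step 9: ref 2 -> FAULT, evict 3, frames=[2,4] (faults so far: 6)
  step 10: ref 2 -> HIT, frames=[2,4] (faults so far: 6)
  step 11: ref 4 -> HIT, frames=[2,4] (faults so far: 6)
  step 12: ref 1 -> FAULT, evict 4, frames=[2,1] (faults so far: 7)
  step 13: ref 2 -> HIT, frames=[2,1] (faults so far: 7)
  step 14: ref 4 -> FAULT, evict 1, frames=[2,4] (faults so far: 8)
  step 15: ref 4 -> HIT, frames=[2,4] (faults so far: 8)
  Optimal total faults: 8

Answer: 11 11 8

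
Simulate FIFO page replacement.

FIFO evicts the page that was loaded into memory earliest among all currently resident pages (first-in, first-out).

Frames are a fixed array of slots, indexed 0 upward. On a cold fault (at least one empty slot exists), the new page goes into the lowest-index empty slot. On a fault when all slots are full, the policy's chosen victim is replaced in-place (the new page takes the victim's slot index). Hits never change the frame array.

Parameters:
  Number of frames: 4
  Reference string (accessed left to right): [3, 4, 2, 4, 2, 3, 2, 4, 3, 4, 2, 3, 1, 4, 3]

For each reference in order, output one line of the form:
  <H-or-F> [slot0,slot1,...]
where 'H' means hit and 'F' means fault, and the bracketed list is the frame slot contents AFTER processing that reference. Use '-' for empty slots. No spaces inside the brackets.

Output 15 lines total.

F [3,-,-,-]
F [3,4,-,-]
F [3,4,2,-]
H [3,4,2,-]
H [3,4,2,-]
H [3,4,2,-]
H [3,4,2,-]
H [3,4,2,-]
H [3,4,2,-]
H [3,4,2,-]
H [3,4,2,-]
H [3,4,2,-]
F [3,4,2,1]
H [3,4,2,1]
H [3,4,2,1]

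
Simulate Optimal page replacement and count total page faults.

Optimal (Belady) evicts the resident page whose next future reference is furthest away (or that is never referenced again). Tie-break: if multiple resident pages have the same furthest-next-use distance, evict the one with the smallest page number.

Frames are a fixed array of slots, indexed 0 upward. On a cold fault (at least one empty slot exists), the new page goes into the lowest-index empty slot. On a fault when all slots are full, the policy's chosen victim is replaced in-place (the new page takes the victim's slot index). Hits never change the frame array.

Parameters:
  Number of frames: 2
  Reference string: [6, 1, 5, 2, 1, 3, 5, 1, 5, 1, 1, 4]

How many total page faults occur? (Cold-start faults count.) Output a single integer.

Step 0: ref 6 → FAULT, frames=[6,-]
Step 1: ref 1 → FAULT, frames=[6,1]
Step 2: ref 5 → FAULT (evict 6), frames=[5,1]
Step 3: ref 2 → FAULT (evict 5), frames=[2,1]
Step 4: ref 1 → HIT, frames=[2,1]
Step 5: ref 3 → FAULT (evict 2), frames=[3,1]
Step 6: ref 5 → FAULT (evict 3), frames=[5,1]
Step 7: ref 1 → HIT, frames=[5,1]
Step 8: ref 5 → HIT, frames=[5,1]
Step 9: ref 1 → HIT, frames=[5,1]
Step 10: ref 1 → HIT, frames=[5,1]
Step 11: ref 4 → FAULT (evict 1), frames=[5,4]
Total faults: 7

Answer: 7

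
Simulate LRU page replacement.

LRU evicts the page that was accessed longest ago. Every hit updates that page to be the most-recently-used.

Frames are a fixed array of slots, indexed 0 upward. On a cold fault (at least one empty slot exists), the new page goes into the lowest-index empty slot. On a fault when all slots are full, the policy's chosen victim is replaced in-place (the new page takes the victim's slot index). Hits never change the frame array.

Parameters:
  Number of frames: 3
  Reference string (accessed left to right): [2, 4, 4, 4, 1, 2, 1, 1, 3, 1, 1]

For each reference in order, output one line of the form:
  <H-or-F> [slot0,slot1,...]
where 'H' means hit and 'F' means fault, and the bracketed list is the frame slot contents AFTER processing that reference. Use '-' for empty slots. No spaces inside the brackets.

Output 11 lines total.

F [2,-,-]
F [2,4,-]
H [2,4,-]
H [2,4,-]
F [2,4,1]
H [2,4,1]
H [2,4,1]
H [2,4,1]
F [2,3,1]
H [2,3,1]
H [2,3,1]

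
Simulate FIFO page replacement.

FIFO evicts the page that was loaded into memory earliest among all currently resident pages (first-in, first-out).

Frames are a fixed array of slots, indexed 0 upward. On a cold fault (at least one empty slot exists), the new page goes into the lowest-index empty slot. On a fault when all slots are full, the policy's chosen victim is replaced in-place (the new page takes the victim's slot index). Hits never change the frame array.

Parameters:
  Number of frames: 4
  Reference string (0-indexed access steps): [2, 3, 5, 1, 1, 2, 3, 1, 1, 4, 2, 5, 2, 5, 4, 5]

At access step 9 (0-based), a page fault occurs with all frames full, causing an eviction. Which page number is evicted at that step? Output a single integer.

Answer: 2

Derivation:
Step 0: ref 2 -> FAULT, frames=[2,-,-,-]
Step 1: ref 3 -> FAULT, frames=[2,3,-,-]
Step 2: ref 5 -> FAULT, frames=[2,3,5,-]
Step 3: ref 1 -> FAULT, frames=[2,3,5,1]
Step 4: ref 1 -> HIT, frames=[2,3,5,1]
Step 5: ref 2 -> HIT, frames=[2,3,5,1]
Step 6: ref 3 -> HIT, frames=[2,3,5,1]
Step 7: ref 1 -> HIT, frames=[2,3,5,1]
Step 8: ref 1 -> HIT, frames=[2,3,5,1]
Step 9: ref 4 -> FAULT, evict 2, frames=[4,3,5,1]
At step 9: evicted page 2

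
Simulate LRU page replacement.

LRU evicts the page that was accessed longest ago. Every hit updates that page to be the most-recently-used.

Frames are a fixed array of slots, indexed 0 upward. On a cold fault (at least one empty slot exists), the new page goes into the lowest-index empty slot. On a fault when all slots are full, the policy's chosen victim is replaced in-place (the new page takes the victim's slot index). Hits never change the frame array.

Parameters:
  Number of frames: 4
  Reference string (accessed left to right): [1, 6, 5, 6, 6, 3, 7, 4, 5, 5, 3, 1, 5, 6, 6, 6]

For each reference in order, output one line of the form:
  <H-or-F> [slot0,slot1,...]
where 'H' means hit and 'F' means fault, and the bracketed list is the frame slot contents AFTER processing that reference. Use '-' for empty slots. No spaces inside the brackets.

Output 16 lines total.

F [1,-,-,-]
F [1,6,-,-]
F [1,6,5,-]
H [1,6,5,-]
H [1,6,5,-]
F [1,6,5,3]
F [7,6,5,3]
F [7,6,4,3]
F [7,5,4,3]
H [7,5,4,3]
H [7,5,4,3]
F [1,5,4,3]
H [1,5,4,3]
F [1,5,6,3]
H [1,5,6,3]
H [1,5,6,3]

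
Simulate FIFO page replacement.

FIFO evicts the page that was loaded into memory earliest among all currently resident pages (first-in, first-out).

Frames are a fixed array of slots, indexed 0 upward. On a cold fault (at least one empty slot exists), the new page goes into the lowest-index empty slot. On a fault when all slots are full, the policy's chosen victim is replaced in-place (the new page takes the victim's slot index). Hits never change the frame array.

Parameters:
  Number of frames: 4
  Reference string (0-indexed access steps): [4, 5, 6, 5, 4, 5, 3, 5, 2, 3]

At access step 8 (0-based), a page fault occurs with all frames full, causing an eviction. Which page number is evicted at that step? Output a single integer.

Answer: 4

Derivation:
Step 0: ref 4 -> FAULT, frames=[4,-,-,-]
Step 1: ref 5 -> FAULT, frames=[4,5,-,-]
Step 2: ref 6 -> FAULT, frames=[4,5,6,-]
Step 3: ref 5 -> HIT, frames=[4,5,6,-]
Step 4: ref 4 -> HIT, frames=[4,5,6,-]
Step 5: ref 5 -> HIT, frames=[4,5,6,-]
Step 6: ref 3 -> FAULT, frames=[4,5,6,3]
Step 7: ref 5 -> HIT, frames=[4,5,6,3]
Step 8: ref 2 -> FAULT, evict 4, frames=[2,5,6,3]
At step 8: evicted page 4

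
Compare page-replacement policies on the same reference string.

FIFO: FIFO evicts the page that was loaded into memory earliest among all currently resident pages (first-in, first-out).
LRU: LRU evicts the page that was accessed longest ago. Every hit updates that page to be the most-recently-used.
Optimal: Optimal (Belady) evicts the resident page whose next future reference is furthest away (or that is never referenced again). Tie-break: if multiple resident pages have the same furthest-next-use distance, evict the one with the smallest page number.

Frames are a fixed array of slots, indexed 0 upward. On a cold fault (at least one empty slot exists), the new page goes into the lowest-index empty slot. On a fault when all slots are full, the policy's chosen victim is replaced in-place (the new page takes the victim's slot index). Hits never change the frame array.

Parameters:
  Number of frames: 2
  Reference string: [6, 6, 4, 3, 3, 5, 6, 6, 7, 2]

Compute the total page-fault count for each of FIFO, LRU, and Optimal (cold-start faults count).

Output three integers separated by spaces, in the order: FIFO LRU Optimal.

--- FIFO ---
  step 0: ref 6 -> FAULT, frames=[6,-] (faults so far: 1)
  step 1: ref 6 -> HIT, frames=[6,-] (faults so far: 1)
  step 2: ref 4 -> FAULT, frames=[6,4] (faults so far: 2)
  step 3: ref 3 -> FAULT, evict 6, frames=[3,4] (faults so far: 3)
  step 4: ref 3 -> HIT, frames=[3,4] (faults so far: 3)
  step 5: ref 5 -> FAULT, evict 4, frames=[3,5] (faults so far: 4)
  step 6: ref 6 -> FAULT, evict 3, frames=[6,5] (faults so far: 5)
  step 7: ref 6 -> HIT, frames=[6,5] (faults so far: 5)
  step 8: ref 7 -> FAULT, evict 5, frames=[6,7] (faults so far: 6)
  step 9: ref 2 -> FAULT, evict 6, frames=[2,7] (faults so far: 7)
  FIFO total faults: 7
--- LRU ---
  step 0: ref 6 -> FAULT, frames=[6,-] (faults so far: 1)
  step 1: ref 6 -> HIT, frames=[6,-] (faults so far: 1)
  step 2: ref 4 -> FAULT, frames=[6,4] (faults so far: 2)
  step 3: ref 3 -> FAULT, evict 6, frames=[3,4] (faults so far: 3)
  step 4: ref 3 -> HIT, frames=[3,4] (faults so far: 3)
  step 5: ref 5 -> FAULT, evict 4, frames=[3,5] (faults so far: 4)
  step 6: ref 6 -> FAULT, evict 3, frames=[6,5] (faults so far: 5)
  step 7: ref 6 -> HIT, frames=[6,5] (faults so far: 5)
  step 8: ref 7 -> FAULT, evict 5, frames=[6,7] (faults so far: 6)
  step 9: ref 2 -> FAULT, evict 6, frames=[2,7] (faults so far: 7)
  LRU total faults: 7
--- Optimal ---
  step 0: ref 6 -> FAULT, frames=[6,-] (faults so far: 1)
  step 1: ref 6 -> HIT, frames=[6,-] (faults so far: 1)
  step 2: ref 4 -> FAULT, frames=[6,4] (faults so far: 2)
  step 3: ref 3 -> FAULT, evict 4, frames=[6,3] (faults so far: 3)
  step 4: ref 3 -> HIT, frames=[6,3] (faults so far: 3)
  step 5: ref 5 -> FAULT, evict 3, frames=[6,5] (faults so far: 4)
  step 6: ref 6 -> HIT, frames=[6,5] (faults so far: 4)
  step 7: ref 6 -> HIT, frames=[6,5] (faults so far: 4)
  step 8: ref 7 -> FAULT, evict 5, frames=[6,7] (faults so far: 5)
  step 9: ref 2 -> FAULT, evict 6, frames=[2,7] (faults so far: 6)
  Optimal total faults: 6

Answer: 7 7 6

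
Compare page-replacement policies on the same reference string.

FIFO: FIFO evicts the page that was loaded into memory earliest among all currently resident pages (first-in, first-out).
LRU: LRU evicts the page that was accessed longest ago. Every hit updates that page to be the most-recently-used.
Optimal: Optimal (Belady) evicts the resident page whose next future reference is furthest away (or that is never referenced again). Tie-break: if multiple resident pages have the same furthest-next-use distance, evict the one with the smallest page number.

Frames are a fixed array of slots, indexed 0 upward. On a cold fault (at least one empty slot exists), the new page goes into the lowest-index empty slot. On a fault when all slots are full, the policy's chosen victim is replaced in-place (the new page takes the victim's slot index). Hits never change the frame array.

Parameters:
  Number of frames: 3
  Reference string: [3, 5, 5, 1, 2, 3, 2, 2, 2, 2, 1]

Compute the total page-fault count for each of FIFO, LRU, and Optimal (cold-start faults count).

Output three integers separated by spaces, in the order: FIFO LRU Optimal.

Answer: 5 5 4

Derivation:
--- FIFO ---
  step 0: ref 3 -> FAULT, frames=[3,-,-] (faults so far: 1)
  step 1: ref 5 -> FAULT, frames=[3,5,-] (faults so far: 2)
  step 2: ref 5 -> HIT, frames=[3,5,-] (faults so far: 2)
  step 3: ref 1 -> FAULT, frames=[3,5,1] (faults so far: 3)
  step 4: ref 2 -> FAULT, evict 3, frames=[2,5,1] (faults so far: 4)
  step 5: ref 3 -> FAULT, evict 5, frames=[2,3,1] (faults so far: 5)
  step 6: ref 2 -> HIT, frames=[2,3,1] (faults so far: 5)
  step 7: ref 2 -> HIT, frames=[2,3,1] (faults so far: 5)
  step 8: ref 2 -> HIT, frames=[2,3,1] (faults so far: 5)
  step 9: ref 2 -> HIT, frames=[2,3,1] (faults so far: 5)
  step 10: ref 1 -> HIT, frames=[2,3,1] (faults so far: 5)
  FIFO total faults: 5
--- LRU ---
  step 0: ref 3 -> FAULT, frames=[3,-,-] (faults so far: 1)
  step 1: ref 5 -> FAULT, frames=[3,5,-] (faults so far: 2)
  step 2: ref 5 -> HIT, frames=[3,5,-] (faults so far: 2)
  step 3: ref 1 -> FAULT, frames=[3,5,1] (faults so far: 3)
  step 4: ref 2 -> FAULT, evict 3, frames=[2,5,1] (faults so far: 4)
  step 5: ref 3 -> FAULT, evict 5, frames=[2,3,1] (faults so far: 5)
  step 6: ref 2 -> HIT, frames=[2,3,1] (faults so far: 5)
  step 7: ref 2 -> HIT, frames=[2,3,1] (faults so far: 5)
  step 8: ref 2 -> HIT, frames=[2,3,1] (faults so far: 5)
  step 9: ref 2 -> HIT, frames=[2,3,1] (faults so far: 5)
  step 10: ref 1 -> HIT, frames=[2,3,1] (faults so far: 5)
  LRU total faults: 5
--- Optimal ---
  step 0: ref 3 -> FAULT, frames=[3,-,-] (faults so far: 1)
  step 1: ref 5 -> FAULT, frames=[3,5,-] (faults so far: 2)
  step 2: ref 5 -> HIT, frames=[3,5,-] (faults so far: 2)
  step 3: ref 1 -> FAULT, frames=[3,5,1] (faults so far: 3)
  step 4: ref 2 -> FAULT, evict 5, frames=[3,2,1] (faults so far: 4)
  step 5: ref 3 -> HIT, frames=[3,2,1] (faults so far: 4)
  step 6: ref 2 -> HIT, frames=[3,2,1] (faults so far: 4)
  step 7: ref 2 -> HIT, frames=[3,2,1] (faults so far: 4)
  step 8: ref 2 -> HIT, frames=[3,2,1] (faults so far: 4)
  step 9: ref 2 -> HIT, frames=[3,2,1] (faults so far: 4)
  step 10: ref 1 -> HIT, frames=[3,2,1] (faults so far: 4)
  Optimal total faults: 4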